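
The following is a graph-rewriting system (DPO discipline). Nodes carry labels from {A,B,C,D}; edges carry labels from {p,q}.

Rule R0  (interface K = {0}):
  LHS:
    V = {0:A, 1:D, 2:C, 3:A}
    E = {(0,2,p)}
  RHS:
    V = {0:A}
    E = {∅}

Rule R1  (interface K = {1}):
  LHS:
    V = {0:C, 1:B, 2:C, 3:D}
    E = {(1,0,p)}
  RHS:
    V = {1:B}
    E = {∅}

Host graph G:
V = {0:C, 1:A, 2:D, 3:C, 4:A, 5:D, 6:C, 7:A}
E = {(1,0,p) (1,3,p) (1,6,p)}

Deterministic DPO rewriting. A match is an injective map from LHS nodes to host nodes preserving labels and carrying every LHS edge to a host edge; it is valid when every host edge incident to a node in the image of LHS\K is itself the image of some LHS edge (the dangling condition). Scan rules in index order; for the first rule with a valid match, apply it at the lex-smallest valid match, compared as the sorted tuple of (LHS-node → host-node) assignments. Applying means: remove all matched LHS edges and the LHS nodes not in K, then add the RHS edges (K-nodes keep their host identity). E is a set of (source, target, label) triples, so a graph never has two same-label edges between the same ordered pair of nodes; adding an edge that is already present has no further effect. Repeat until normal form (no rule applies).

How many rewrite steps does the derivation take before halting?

Answer: 2

Steps:
[0] host  ⇒  8 nodes, 3 edges  {1-p->0 1-p->3 1-p->6}
[1] R0 @ {0↦1, 1↦2, 2↦0, 3↦4}  ⇒  5 nodes, 2 edges  {1-p->3 1-p->6}
[2] R0 @ {0↦1, 1↦5, 2↦3, 3↦7}  ⇒  2 nodes, 1 edges  {1-p->6}
halt: no rule applies after step 2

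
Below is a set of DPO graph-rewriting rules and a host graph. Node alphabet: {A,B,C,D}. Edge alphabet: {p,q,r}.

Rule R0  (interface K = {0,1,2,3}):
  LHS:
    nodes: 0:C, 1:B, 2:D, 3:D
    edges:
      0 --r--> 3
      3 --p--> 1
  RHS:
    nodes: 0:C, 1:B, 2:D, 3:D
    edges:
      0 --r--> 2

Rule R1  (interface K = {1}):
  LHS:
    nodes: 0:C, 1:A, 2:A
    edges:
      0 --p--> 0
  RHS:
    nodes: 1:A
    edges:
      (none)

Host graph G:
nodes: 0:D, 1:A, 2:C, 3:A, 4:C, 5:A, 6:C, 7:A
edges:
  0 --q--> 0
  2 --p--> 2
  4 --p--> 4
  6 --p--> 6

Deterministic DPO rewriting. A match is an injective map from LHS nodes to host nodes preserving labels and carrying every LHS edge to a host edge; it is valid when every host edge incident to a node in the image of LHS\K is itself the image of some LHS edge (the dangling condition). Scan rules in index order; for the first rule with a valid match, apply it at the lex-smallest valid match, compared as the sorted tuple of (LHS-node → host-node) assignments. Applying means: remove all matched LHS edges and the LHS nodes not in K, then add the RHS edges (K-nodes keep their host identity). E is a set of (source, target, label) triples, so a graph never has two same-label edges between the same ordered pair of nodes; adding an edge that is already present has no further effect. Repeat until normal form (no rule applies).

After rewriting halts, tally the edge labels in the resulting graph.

Answer: q:1

Derivation:
start.  V:8 E:4  edges: 0-q->0 2-p->2 4-p->4 6-p->6
1. fire R1 via {0↦2, 1↦1, 2↦3}  →  V:6 E:3  edges: 0-q->0 4-p->4 6-p->6
2. fire R1 via {0↦4, 1↦1, 2↦5}  →  V:4 E:2  edges: 0-q->0 6-p->6
3. fire R1 via {0↦6, 1↦1, 2↦7}  →  V:2 E:1  edges: 0-q->0
final graph: no rule applies after step 3
NF edges: [(0, 0, 'q')]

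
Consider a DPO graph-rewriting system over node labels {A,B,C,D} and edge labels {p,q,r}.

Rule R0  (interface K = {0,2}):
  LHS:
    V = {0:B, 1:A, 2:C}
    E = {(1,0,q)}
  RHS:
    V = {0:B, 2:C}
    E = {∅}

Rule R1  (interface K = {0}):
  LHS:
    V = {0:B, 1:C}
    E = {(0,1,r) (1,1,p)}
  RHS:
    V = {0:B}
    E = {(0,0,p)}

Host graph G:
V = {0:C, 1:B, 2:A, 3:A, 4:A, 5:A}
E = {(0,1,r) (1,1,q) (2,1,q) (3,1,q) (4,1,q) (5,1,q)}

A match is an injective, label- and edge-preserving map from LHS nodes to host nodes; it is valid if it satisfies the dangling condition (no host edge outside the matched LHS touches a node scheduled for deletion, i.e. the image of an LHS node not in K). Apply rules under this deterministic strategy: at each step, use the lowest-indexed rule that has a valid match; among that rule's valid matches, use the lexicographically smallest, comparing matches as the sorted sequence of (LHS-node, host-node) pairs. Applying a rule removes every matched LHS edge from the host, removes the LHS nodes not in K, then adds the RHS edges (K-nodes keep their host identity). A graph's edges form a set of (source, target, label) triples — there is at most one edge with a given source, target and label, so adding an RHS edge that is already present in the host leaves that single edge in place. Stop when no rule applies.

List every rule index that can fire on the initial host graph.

R0: 4 valid matches — {0↦1, 1↦2, 2↦0}, {0↦1, 1↦3, 2↦0}, {0↦1, 1↦4, 2↦0} (+1 more)
R1: no valid match — LHS pattern not found

Answer: [R0]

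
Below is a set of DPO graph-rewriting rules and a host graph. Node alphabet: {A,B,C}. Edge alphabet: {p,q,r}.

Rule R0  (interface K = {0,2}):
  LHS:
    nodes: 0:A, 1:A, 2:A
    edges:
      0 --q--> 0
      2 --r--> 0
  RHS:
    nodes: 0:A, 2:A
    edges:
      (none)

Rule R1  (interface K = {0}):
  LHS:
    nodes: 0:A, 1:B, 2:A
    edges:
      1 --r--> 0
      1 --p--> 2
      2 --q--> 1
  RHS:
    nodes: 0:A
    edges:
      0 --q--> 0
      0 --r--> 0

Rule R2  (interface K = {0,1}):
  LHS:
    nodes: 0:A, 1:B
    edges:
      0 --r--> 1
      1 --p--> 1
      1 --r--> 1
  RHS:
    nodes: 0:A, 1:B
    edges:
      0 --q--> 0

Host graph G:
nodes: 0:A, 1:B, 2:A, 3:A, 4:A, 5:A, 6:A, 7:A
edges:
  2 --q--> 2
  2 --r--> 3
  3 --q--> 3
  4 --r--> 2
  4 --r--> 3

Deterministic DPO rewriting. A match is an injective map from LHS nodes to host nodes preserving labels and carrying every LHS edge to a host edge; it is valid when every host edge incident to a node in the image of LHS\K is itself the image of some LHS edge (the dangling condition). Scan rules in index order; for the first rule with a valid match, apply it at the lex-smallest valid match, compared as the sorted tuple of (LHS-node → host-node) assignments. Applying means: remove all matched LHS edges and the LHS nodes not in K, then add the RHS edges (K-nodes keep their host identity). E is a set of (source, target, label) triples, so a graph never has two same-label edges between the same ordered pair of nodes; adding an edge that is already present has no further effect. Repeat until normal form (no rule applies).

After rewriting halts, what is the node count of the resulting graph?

Answer: 6

Derivation:
initial: |V|=8 |E|=5  E = 2-q->2 2-r->3 3-q->3 4-r->2 4-r->3
step 1: apply R0 at {0↦2, 1↦0, 2↦4}  → |V|=7 |E|=3  E = 2-r->3 3-q->3 4-r->3
step 2: apply R0 at {0↦3, 1↦5, 2↦2}  → |V|=6 |E|=1  E = 4-r->3
normal form: no rule applies after step 2
NF nodes: {1:B, 2:A, 3:A, 4:A, 6:A, 7:A}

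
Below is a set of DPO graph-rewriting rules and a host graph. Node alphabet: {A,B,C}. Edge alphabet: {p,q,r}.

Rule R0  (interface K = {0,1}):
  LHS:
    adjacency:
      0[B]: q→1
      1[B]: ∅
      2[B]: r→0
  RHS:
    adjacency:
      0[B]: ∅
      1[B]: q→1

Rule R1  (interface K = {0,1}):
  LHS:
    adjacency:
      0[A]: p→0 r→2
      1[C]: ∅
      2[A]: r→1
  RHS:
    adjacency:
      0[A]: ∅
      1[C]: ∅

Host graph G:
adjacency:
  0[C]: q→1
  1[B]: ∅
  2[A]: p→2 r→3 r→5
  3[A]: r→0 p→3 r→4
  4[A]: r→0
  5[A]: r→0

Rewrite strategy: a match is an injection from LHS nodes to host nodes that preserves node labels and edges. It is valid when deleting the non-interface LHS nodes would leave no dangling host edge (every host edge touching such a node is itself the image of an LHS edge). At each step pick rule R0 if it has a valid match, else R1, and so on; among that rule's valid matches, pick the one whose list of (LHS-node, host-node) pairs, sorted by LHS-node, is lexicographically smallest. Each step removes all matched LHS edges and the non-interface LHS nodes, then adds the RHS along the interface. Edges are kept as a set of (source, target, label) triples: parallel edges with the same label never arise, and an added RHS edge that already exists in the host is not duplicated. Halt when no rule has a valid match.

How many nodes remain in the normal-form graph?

Answer: 4

Steps:
[0] host  ⇒  6 nodes, 9 edges  {0-q->1 2-p->2 2-r->3 2-r->5 3-r->0 3-p->3 3-r->4 4-r->0 5-r->0}
[1] R1 @ {0↦2, 1↦0, 2↦5}  ⇒  5 nodes, 6 edges  {0-q->1 2-r->3 3-r->0 3-p->3 3-r->4 4-r->0}
[2] R1 @ {0↦3, 1↦0, 2↦4}  ⇒  4 nodes, 3 edges  {0-q->1 2-r->3 3-r->0}
final graph: no rule applies after step 2
NF nodes: {0:C, 1:B, 2:A, 3:A}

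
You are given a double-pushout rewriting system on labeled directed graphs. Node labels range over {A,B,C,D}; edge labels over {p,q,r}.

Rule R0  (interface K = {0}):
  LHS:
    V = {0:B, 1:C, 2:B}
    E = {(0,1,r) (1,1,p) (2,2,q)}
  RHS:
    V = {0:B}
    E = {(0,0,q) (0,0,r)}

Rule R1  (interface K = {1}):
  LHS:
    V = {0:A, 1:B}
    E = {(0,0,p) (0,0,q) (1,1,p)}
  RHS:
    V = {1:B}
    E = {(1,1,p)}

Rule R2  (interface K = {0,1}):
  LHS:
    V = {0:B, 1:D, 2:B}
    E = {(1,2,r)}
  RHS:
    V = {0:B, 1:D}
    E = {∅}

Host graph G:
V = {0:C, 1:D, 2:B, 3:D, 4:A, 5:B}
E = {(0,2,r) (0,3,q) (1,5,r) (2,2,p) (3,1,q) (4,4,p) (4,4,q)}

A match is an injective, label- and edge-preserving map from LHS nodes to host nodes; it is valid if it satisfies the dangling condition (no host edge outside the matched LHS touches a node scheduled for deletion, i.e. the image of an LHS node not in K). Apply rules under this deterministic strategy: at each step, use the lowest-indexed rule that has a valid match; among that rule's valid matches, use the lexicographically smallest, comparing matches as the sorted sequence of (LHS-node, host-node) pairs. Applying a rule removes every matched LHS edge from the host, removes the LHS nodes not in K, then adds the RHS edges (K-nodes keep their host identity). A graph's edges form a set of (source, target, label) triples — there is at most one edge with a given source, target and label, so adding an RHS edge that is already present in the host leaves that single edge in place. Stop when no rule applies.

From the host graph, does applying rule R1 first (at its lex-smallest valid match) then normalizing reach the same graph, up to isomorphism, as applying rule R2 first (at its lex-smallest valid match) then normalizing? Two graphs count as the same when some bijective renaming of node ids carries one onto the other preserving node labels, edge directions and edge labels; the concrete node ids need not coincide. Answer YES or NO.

branch R1-first: apply at {0↦4, 1↦2} → |E|=5, then 1 more step(s) → NF |V|=4 |E|=4 V={0:C, 1:D, 2:B, 3:D} E=0-r->2 0-q->3 2-p->2 3-q->1
branch R2-first: apply at {0↦2, 1↦1, 2↦5} → |E|=6, then 1 more step(s) → NF |V|=4 |E|=4 V={0:C, 1:D, 2:B, 3:D} E=0-r->2 0-q->3 2-p->2 3-q->1
graphs isomorphic (equal up to label-preserving node renaming)

Answer: YES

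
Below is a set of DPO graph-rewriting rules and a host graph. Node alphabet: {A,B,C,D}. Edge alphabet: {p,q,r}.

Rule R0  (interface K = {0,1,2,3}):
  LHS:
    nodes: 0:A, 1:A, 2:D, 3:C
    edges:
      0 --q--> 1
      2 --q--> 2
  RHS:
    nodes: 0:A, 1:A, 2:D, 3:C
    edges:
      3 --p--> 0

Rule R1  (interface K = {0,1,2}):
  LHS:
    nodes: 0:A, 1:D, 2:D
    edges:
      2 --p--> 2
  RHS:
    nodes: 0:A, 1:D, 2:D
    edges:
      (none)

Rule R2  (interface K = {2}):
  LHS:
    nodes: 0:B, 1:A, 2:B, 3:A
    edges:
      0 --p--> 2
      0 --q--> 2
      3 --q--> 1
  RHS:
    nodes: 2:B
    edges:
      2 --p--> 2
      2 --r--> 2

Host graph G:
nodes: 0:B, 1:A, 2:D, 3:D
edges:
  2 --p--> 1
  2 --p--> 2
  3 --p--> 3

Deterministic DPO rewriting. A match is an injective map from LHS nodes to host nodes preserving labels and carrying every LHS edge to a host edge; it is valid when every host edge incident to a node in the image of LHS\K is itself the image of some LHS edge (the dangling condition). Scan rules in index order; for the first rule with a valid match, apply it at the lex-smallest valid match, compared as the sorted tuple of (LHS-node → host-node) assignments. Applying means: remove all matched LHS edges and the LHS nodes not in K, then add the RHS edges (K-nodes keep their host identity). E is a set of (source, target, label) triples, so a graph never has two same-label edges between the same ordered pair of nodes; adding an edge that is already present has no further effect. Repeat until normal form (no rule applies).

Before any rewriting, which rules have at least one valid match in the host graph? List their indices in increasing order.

Answer: [R1]

Derivation:
R0: no valid match — LHS pattern not found
R1: 2 valid matches — {0↦1, 1↦2, 2↦3}, {0↦1, 1↦3, 2↦2}
R2: no valid match — LHS pattern not found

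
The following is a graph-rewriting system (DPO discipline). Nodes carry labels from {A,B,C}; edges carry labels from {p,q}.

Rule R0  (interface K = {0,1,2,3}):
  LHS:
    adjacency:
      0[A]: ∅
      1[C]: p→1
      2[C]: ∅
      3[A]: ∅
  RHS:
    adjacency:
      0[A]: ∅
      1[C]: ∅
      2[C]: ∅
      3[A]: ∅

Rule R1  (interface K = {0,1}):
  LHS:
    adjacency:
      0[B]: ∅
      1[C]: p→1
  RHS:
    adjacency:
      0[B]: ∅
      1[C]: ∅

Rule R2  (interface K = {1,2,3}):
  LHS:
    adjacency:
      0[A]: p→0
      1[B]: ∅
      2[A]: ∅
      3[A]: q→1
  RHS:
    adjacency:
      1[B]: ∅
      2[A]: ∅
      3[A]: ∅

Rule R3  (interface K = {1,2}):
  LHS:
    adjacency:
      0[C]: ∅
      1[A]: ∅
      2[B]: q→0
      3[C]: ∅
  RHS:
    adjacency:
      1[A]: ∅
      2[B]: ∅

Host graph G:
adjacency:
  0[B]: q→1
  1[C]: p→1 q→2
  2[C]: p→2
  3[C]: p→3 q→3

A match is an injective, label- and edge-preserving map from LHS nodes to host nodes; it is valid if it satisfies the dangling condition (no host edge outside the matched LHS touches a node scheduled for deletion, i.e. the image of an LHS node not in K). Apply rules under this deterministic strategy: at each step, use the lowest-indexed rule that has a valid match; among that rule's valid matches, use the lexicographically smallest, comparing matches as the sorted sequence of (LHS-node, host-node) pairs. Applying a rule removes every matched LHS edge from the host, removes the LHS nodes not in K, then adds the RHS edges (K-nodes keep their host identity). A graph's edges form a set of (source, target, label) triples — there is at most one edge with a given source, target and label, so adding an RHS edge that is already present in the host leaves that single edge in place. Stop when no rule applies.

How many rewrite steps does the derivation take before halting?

Answer: 3

Rewrite trace:
start.  V:4 E:6  edges: 0-q->1 1-p->1 1-q->2 2-p->2 3-p->3 3-q->3
1. fire R1 via {0↦0, 1↦1}  →  V:4 E:5  edges: 0-q->1 1-q->2 2-p->2 3-p->3 3-q->3
2. fire R1 via {0↦0, 1↦2}  →  V:4 E:4  edges: 0-q->1 1-q->2 3-p->3 3-q->3
3. fire R1 via {0↦0, 1↦3}  →  V:4 E:3  edges: 0-q->1 1-q->2 3-q->3
normal form: no rule applies after step 3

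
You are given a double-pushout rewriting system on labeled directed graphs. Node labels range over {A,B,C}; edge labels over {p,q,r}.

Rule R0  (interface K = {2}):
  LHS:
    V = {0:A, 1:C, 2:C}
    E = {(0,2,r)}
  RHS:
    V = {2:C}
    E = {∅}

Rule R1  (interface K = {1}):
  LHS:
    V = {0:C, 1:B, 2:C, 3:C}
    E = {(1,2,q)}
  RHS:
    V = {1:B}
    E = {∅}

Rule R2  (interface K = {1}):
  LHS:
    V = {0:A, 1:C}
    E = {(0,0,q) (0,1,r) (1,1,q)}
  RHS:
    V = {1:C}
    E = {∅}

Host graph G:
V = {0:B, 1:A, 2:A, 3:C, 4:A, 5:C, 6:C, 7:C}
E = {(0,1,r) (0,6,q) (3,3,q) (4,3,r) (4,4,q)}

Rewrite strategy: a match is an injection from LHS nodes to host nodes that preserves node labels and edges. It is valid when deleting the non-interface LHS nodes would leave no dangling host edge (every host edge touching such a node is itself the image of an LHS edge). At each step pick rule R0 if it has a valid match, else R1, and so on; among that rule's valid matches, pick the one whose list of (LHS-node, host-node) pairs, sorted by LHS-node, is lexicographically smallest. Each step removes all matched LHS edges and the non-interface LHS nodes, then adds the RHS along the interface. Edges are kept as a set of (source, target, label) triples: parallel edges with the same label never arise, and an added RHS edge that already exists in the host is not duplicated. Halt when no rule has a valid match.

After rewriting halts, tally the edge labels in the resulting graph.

start.  V:8 E:5  edges: 0-r->1 0-q->6 3-q->3 4-r->3 4-q->4
1. fire R1 via {0↦5, 1↦0, 2↦6, 3↦7}  →  V:5 E:4  edges: 0-r->1 3-q->3 4-r->3 4-q->4
2. fire R2 via {0↦4, 1↦3}  →  V:4 E:1  edges: 0-r->1
final graph: no rule applies after step 2
NF edges: [(0, 1, 'r')]

Answer: r:1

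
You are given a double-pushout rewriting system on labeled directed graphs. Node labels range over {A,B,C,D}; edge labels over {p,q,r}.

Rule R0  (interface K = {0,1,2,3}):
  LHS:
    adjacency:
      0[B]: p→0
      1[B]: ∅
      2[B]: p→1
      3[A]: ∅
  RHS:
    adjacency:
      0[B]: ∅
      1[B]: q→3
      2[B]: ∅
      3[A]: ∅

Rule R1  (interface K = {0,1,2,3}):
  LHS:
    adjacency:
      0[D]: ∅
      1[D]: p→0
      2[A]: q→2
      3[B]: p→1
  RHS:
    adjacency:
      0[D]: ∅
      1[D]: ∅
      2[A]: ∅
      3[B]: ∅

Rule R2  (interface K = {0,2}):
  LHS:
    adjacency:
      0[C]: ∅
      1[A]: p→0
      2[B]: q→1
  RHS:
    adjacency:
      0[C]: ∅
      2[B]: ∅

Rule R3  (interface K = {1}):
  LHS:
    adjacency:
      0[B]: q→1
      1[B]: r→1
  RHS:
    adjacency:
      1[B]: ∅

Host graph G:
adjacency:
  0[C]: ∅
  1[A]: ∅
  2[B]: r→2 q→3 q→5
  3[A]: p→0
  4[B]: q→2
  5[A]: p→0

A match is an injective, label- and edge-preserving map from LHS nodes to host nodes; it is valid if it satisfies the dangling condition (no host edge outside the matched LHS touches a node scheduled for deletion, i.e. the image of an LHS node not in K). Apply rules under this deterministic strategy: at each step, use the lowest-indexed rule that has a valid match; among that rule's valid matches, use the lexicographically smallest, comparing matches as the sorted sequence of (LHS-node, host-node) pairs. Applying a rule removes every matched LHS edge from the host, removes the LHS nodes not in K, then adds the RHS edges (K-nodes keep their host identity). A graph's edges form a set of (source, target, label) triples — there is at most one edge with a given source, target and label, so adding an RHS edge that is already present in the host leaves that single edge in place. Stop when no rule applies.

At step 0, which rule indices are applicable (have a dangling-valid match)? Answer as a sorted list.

R0: no valid match — LHS pattern not found
R1: no valid match — LHS pattern not found
R2: 2 valid matches — {0↦0, 1↦3, 2↦2}, {0↦0, 1↦5, 2↦2}
R3: 1 valid match — {0↦4, 1↦2}

Answer: [R2,R3]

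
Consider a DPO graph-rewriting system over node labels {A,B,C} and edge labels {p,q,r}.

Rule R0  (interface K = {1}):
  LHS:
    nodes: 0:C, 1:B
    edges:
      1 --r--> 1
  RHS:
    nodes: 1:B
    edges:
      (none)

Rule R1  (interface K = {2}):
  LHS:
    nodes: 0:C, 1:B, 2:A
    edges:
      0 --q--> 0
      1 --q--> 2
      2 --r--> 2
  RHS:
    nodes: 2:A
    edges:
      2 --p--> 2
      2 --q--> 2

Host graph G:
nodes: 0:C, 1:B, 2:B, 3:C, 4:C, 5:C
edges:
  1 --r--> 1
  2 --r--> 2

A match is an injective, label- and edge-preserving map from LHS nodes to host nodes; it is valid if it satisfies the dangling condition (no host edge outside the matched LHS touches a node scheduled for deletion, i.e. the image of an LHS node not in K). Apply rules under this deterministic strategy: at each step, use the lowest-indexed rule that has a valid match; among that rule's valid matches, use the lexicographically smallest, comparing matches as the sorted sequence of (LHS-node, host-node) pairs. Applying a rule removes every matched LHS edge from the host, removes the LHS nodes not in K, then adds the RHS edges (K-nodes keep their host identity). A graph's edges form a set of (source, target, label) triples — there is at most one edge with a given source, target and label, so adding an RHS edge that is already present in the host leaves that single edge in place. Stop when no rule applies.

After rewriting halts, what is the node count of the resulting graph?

Answer: 4

Rewrite trace:
[0] host  ⇒  6 nodes, 2 edges  {1-r->1 2-r->2}
[1] R0 @ {0↦0, 1↦1}  ⇒  5 nodes, 1 edges  {2-r->2}
[2] R0 @ {0↦3, 1↦2}  ⇒  4 nodes, 0 edges  {∅}
final graph: no rule applies after step 2
NF nodes: {1:B, 2:B, 4:C, 5:C}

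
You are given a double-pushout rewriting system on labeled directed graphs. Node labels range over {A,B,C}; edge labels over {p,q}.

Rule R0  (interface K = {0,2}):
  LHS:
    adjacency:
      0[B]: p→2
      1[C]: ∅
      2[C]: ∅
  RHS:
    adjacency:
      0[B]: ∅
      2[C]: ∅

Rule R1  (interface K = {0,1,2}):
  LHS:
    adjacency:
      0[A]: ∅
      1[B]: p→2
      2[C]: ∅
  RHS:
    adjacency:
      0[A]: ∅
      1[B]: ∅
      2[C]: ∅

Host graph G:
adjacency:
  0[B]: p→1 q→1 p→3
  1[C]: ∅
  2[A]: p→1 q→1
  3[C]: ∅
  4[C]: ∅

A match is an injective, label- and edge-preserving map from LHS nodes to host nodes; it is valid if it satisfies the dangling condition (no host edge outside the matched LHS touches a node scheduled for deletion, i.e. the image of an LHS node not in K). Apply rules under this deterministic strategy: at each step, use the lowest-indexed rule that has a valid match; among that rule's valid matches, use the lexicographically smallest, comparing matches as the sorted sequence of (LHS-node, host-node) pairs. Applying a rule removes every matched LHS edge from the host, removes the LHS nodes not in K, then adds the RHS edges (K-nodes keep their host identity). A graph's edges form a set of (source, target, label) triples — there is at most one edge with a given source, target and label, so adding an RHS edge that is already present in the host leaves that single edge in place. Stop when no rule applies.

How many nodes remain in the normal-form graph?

initial: |V|=5 |E|=5  E = 0-p->1 0-q->1 0-p->3 2-p->1 2-q->1
step 1: apply R0 at {0↦0, 1↦4, 2↦1}  → |V|=4 |E|=4  E = 0-q->1 0-p->3 2-p->1 2-q->1
step 2: apply R1 at {0↦2, 1↦0, 2↦3}  → |V|=4 |E|=3  E = 0-q->1 2-p->1 2-q->1
halt: no rule applies after step 2
NF nodes: {0:B, 1:C, 2:A, 3:C}

Answer: 4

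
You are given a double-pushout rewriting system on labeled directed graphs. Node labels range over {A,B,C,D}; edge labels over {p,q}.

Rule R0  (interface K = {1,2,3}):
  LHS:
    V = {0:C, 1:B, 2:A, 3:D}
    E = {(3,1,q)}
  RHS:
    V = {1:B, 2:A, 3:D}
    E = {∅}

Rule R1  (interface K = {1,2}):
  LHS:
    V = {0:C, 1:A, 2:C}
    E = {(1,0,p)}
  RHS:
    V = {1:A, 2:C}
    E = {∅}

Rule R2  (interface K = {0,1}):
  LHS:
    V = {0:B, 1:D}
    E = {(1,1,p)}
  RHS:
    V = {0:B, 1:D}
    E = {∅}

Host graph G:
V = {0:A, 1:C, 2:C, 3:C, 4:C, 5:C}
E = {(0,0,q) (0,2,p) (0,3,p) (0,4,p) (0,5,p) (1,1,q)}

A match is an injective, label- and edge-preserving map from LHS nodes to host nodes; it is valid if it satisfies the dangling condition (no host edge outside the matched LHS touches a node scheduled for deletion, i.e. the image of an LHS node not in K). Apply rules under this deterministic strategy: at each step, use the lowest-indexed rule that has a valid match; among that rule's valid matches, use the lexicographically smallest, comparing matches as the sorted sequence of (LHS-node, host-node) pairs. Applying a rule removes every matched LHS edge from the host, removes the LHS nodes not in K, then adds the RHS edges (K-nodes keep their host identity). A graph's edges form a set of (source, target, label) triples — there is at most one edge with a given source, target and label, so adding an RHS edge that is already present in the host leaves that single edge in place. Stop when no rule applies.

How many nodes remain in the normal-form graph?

Answer: 2

Rewrite trace:
initial: |V|=6 |E|=6  E = 0-q->0 0-p->2 0-p->3 0-p->4 0-p->5 1-q->1
step 1: apply R1 at {0↦2, 1↦0, 2↦1}  → |V|=5 |E|=5  E = 0-q->0 0-p->3 0-p->4 0-p->5 1-q->1
step 2: apply R1 at {0↦3, 1↦0, 2↦1}  → |V|=4 |E|=4  E = 0-q->0 0-p->4 0-p->5 1-q->1
step 3: apply R1 at {0↦4, 1↦0, 2↦1}  → |V|=3 |E|=3  E = 0-q->0 0-p->5 1-q->1
step 4: apply R1 at {0↦5, 1↦0, 2↦1}  → |V|=2 |E|=2  E = 0-q->0 1-q->1
normal form: no rule applies after step 4
NF nodes: {0:A, 1:C}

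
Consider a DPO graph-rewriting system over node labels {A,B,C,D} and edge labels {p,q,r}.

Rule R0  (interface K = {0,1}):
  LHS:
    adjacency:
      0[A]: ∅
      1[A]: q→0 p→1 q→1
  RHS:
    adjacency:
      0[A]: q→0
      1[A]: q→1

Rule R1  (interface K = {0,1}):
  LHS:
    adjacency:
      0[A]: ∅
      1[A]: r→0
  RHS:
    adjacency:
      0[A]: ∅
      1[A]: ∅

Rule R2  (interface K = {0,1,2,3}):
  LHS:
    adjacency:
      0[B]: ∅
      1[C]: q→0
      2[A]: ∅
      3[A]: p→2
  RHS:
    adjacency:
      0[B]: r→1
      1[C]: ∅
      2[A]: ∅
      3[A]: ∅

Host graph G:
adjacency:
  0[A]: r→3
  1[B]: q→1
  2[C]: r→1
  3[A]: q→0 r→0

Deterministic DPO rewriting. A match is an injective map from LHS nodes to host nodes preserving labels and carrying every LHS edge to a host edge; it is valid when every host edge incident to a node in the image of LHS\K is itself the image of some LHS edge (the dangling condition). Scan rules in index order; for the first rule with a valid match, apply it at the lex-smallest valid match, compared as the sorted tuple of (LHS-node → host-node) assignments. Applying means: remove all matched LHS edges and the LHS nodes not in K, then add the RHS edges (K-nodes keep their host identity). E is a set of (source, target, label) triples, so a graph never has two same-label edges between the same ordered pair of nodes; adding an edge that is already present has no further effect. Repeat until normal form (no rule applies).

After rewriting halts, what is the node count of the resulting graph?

Answer: 4

Steps:
initial: |V|=4 |E|=5  E = 0-r->3 1-q->1 2-r->1 3-q->0 3-r->0
step 1: apply R1 at {0↦0, 1↦3}  → |V|=4 |E|=4  E = 0-r->3 1-q->1 2-r->1 3-q->0
step 2: apply R1 at {0↦3, 1↦0}  → |V|=4 |E|=3  E = 1-q->1 2-r->1 3-q->0
final graph: no rule applies after step 2
NF nodes: {0:A, 1:B, 2:C, 3:A}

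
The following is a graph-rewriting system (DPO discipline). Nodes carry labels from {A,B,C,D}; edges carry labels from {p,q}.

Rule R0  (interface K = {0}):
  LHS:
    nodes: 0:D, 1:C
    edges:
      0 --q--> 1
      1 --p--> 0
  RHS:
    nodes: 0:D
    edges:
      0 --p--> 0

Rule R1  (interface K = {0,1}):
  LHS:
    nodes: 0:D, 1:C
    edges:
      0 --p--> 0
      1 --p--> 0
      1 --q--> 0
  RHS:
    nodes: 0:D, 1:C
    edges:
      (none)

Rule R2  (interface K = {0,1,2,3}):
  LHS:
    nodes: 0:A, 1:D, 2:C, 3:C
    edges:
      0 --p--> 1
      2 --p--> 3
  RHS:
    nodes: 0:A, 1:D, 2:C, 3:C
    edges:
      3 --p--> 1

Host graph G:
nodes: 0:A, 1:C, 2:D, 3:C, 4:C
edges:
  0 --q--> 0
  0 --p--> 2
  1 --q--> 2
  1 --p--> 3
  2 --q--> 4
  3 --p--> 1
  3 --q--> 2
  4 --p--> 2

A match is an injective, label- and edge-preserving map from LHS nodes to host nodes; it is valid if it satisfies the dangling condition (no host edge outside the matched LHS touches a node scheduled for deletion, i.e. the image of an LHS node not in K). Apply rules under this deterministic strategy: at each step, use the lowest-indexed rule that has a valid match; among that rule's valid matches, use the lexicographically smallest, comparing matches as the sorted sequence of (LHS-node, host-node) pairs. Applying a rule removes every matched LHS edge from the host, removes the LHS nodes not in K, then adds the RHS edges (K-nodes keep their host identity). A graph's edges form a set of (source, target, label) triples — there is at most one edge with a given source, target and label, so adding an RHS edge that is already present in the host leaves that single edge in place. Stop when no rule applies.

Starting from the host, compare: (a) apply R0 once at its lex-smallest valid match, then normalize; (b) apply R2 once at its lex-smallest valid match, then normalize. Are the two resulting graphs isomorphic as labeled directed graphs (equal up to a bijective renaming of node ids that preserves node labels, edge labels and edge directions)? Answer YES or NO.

branch R0-first: apply at {0↦2, 1↦4} → |E|=7, then 2 more step(s) → NF |V|=4 |E|=3 V={0:A, 1:C, 2:D, 3:C} E=0-q->0 1-q->2 3-p->1
branch R2-first: apply at {0↦0, 1↦2, 2↦1, 3↦3} → |E|=7, then 2 more step(s) → NF |V|=4 |E|=3 V={0:A, 1:C, 2:D, 3:C} E=0-q->0 1-q->2 3-p->1
graphs isomorphic (equal up to label-preserving node renaming)

Answer: YES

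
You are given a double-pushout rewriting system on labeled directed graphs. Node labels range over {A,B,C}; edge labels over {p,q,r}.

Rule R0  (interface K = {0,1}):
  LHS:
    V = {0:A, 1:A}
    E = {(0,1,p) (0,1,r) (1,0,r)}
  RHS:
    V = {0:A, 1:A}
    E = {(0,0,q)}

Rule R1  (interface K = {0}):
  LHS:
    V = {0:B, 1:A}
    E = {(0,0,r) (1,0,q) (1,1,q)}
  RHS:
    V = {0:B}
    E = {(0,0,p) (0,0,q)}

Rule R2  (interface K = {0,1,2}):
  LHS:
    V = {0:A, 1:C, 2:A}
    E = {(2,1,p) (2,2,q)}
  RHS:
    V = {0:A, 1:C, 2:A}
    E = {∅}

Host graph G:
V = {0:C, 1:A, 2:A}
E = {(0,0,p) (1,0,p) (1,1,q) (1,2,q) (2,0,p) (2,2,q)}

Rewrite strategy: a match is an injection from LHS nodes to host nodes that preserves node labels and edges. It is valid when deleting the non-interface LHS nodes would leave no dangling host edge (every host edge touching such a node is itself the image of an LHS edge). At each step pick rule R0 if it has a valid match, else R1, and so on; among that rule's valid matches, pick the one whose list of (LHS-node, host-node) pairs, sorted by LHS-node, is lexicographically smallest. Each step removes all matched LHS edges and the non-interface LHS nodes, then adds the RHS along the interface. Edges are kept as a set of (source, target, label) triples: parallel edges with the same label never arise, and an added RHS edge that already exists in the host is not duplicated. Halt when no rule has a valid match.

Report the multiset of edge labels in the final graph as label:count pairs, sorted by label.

Answer: p:1 q:1

Steps:
initial: |V|=3 |E|=6  E = 0-p->0 1-p->0 1-q->1 1-q->2 2-p->0 2-q->2
step 1: apply R2 at {0↦1, 1↦0, 2↦2}  → |V|=3 |E|=4  E = 0-p->0 1-p->0 1-q->1 1-q->2
step 2: apply R2 at {0↦2, 1↦0, 2↦1}  → |V|=3 |E|=2  E = 0-p->0 1-q->2
final graph: no rule applies after step 2
NF edges: [(0, 0, 'p'), (1, 2, 'q')]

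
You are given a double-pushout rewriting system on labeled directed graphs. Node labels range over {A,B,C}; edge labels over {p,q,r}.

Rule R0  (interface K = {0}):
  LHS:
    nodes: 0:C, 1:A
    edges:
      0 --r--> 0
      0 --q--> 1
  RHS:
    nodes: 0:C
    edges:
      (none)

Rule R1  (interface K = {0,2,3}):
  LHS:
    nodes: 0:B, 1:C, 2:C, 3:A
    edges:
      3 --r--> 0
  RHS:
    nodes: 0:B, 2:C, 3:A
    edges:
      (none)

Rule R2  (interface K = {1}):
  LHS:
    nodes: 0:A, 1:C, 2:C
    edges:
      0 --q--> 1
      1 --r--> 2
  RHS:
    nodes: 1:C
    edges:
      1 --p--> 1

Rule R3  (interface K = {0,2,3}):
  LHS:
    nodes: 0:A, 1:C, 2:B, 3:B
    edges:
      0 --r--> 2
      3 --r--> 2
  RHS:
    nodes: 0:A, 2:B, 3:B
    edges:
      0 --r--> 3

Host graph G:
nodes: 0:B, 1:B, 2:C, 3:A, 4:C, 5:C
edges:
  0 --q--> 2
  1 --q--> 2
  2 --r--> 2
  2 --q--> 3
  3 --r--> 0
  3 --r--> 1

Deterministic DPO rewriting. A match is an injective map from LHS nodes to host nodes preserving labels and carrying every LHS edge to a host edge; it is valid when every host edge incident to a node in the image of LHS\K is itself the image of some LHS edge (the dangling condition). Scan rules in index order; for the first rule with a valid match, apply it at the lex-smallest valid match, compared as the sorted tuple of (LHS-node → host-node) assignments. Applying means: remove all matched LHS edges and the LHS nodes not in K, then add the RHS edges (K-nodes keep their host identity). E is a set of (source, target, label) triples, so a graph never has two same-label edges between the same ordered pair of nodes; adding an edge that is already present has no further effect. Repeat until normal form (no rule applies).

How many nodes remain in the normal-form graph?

[0] host  ⇒  6 nodes, 6 edges  {0-q->2 1-q->2 2-r->2 2-q->3 3-r->0 3-r->1}
[1] R1 @ {0↦0, 1↦4, 2↦2, 3↦3}  ⇒  5 nodes, 5 edges  {0-q->2 1-q->2 2-r->2 2-q->3 3-r->1}
[2] R1 @ {0↦1, 1↦5, 2↦2, 3↦3}  ⇒  4 nodes, 4 edges  {0-q->2 1-q->2 2-r->2 2-q->3}
[3] R0 @ {0↦2, 1↦3}  ⇒  3 nodes, 2 edges  {0-q->2 1-q->2}
final graph: no rule applies after step 3
NF nodes: {0:B, 1:B, 2:C}

Answer: 3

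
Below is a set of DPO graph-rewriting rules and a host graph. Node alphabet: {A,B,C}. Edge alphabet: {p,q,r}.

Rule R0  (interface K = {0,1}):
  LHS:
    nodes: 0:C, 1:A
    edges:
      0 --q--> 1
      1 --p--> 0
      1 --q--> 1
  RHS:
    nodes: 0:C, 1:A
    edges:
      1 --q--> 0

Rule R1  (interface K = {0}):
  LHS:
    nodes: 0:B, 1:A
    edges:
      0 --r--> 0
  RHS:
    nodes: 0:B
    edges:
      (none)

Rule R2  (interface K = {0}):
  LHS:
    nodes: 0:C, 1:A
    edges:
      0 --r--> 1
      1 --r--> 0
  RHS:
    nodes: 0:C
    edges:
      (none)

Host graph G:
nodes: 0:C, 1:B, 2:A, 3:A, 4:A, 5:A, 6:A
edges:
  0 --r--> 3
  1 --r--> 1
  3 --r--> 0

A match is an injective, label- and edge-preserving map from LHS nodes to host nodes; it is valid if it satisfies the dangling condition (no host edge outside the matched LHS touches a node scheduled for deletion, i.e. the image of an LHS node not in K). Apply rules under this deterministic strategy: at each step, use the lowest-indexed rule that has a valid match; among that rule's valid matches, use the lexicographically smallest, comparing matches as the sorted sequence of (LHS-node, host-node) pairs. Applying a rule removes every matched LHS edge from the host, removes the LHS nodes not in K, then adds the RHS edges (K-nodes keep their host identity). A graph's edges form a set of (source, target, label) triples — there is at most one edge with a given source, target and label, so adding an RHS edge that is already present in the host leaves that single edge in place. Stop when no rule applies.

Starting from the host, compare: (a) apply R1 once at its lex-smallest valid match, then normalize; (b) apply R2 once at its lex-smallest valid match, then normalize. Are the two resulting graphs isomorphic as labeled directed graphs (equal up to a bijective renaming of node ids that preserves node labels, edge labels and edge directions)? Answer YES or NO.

Answer: YES

Derivation:
branch R1-first: apply at {0↦1, 1↦2} → |E|=2, then 1 more step(s) → NF |V|=5 |E|=0 V={0:C, 1:B, 4:A, 5:A, 6:A} E=∅
branch R2-first: apply at {0↦0, 1↦3} → |E|=1, then 1 more step(s) → NF |V|=5 |E|=0 V={0:C, 1:B, 4:A, 5:A, 6:A} E=∅
graphs isomorphic (equal up to label-preserving node renaming)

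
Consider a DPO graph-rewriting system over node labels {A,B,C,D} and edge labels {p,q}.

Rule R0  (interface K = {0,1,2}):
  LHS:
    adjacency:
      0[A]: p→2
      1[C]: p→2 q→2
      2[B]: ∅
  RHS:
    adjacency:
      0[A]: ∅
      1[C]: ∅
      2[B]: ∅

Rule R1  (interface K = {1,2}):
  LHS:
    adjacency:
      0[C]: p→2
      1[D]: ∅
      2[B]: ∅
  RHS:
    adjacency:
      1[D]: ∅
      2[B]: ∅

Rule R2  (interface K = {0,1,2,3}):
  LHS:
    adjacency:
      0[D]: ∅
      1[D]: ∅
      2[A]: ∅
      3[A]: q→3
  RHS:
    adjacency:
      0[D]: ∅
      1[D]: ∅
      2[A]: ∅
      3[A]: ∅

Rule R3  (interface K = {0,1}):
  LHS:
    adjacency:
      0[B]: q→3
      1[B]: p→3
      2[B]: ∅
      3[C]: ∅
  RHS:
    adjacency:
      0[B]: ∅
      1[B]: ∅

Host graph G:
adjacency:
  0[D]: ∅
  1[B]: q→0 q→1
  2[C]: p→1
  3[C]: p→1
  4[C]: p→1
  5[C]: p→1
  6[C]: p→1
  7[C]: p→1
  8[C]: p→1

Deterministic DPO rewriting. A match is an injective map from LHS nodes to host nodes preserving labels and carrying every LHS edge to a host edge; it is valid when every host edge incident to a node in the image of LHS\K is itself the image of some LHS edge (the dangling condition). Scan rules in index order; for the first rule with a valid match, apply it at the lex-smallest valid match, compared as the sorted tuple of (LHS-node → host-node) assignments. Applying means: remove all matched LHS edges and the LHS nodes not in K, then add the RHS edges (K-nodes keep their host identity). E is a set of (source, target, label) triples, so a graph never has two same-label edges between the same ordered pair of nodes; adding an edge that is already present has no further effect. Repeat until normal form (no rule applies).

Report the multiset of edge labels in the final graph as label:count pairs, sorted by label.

[0] host  ⇒  9 nodes, 9 edges  {1-q->0 1-q->1 2-p->1 3-p->1 4-p->1 5-p->1 6-p->1 7-p->1 8-p->1}
[1] R1 @ {0↦2, 1↦0, 2↦1}  ⇒  8 nodes, 8 edges  {1-q->0 1-q->1 3-p->1 4-p->1 5-p->1 6-p->1 7-p->1 8-p->1}
[2] R1 @ {0↦3, 1↦0, 2↦1}  ⇒  7 nodes, 7 edges  {1-q->0 1-q->1 4-p->1 5-p->1 6-p->1 7-p->1 8-p->1}
[3] R1 @ {0↦4, 1↦0, 2↦1}  ⇒  6 nodes, 6 edges  {1-q->0 1-q->1 5-p->1 6-p->1 7-p->1 8-p->1}
[4] R1 @ {0↦5, 1↦0, 2↦1}  ⇒  5 nodes, 5 edges  {1-q->0 1-q->1 6-p->1 7-p->1 8-p->1}
[5] R1 @ {0↦6, 1↦0, 2↦1}  ⇒  4 nodes, 4 edges  {1-q->0 1-q->1 7-p->1 8-p->1}
[6] R1 @ {0↦7, 1↦0, 2↦1}  ⇒  3 nodes, 3 edges  {1-q->0 1-q->1 8-p->1}
[7] R1 @ {0↦8, 1↦0, 2↦1}  ⇒  2 nodes, 2 edges  {1-q->0 1-q->1}
halt: no rule applies after step 7
NF edges: [(1, 0, 'q'), (1, 1, 'q')]

Answer: q:2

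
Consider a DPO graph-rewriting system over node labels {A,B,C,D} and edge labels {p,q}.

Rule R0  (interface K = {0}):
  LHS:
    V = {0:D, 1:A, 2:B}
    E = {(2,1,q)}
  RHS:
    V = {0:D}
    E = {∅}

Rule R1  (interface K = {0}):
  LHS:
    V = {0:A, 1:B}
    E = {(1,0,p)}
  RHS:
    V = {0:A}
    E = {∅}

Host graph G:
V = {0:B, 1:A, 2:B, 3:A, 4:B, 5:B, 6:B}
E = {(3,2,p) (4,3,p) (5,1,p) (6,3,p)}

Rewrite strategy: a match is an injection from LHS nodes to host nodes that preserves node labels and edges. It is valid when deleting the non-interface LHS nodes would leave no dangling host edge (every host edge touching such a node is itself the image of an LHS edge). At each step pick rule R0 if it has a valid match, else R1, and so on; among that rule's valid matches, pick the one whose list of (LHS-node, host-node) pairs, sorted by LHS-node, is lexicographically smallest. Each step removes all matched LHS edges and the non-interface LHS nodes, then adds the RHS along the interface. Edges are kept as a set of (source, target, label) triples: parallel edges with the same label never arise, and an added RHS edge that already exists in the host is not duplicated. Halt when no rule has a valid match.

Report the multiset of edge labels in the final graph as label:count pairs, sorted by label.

Answer: p:1

Derivation:
[0] host  ⇒  7 nodes, 4 edges  {3-p->2 4-p->3 5-p->1 6-p->3}
[1] R1 @ {0↦1, 1↦5}  ⇒  6 nodes, 3 edges  {3-p->2 4-p->3 6-p->3}
[2] R1 @ {0↦3, 1↦4}  ⇒  5 nodes, 2 edges  {3-p->2 6-p->3}
[3] R1 @ {0↦3, 1↦6}  ⇒  4 nodes, 1 edges  {3-p->2}
halt: no rule applies after step 3
NF edges: [(3, 2, 'p')]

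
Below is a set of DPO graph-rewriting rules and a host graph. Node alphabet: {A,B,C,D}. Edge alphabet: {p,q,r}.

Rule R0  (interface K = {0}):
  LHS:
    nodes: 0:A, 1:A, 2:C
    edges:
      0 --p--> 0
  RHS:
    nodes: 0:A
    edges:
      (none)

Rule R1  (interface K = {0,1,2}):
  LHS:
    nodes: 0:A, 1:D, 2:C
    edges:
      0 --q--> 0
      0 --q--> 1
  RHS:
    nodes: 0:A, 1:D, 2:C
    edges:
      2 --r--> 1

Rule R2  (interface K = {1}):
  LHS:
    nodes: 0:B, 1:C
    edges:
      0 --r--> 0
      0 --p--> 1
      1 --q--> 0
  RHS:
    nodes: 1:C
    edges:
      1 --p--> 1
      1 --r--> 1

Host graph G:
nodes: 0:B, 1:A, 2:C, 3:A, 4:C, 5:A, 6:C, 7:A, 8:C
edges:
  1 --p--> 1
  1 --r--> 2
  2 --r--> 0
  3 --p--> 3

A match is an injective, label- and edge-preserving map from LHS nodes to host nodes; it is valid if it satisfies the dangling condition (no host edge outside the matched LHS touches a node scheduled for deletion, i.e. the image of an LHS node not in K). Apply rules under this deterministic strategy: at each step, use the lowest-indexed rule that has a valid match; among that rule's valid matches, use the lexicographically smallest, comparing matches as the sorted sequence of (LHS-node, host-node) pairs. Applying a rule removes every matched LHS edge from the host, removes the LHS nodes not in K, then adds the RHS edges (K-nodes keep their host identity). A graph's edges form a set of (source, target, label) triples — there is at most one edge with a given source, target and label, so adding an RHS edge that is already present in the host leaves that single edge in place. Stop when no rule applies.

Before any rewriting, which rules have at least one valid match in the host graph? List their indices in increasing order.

Answer: [R0]

Steps:
R0: 12 valid matches — {0↦1, 1↦5, 2↦4}, {0↦1, 1↦5, 2↦6}, {0↦1, 1↦5, 2↦8} (+9 more)
R1: no valid match — LHS pattern not found
R2: no valid match — LHS pattern not found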